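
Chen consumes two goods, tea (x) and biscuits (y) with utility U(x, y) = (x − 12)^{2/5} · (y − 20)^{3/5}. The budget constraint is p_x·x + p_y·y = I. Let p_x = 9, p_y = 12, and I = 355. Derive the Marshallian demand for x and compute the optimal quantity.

This is Cobb-Douglas in (x−12, y−20): tangency gives 0.4·p_y·(y−20) = 0.6·p_x·(x−12).
After buying the subsistence bundle (12, 20), a share 0.4 of the remaining income goes to x: x* = 12 + 0.4·(I − 12p_x − 20p_y)/p_x.
Discretionary income = 355 − 12·9 − 20·12 = 7; x* = 12 + 0.4·7/9 = 12.3111.

x* = 12.3111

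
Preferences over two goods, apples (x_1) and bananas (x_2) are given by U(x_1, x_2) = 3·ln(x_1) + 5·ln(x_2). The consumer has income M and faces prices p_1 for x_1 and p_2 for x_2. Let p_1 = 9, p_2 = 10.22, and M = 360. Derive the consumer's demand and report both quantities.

x_1* = 15, x_2* = 22.0157

MU_x_1/MU_x_2 = (3·x_2)/(5·x_1); tangency sets this equal to p_1/p_2.
Rearranging, p_2·x_2 = (5/3)·p_1·x_1. Substituting into the budget gives p_1·x_1·(1 + (5/3)) = M.
Demand: x_1*(p_1,p_2,M) = 0.375·M/p_1 and x_2* = 0.625·M/p_2.
At p_1=9, p_2=10.22, M=360: x_1* = 0.375·360/9 = 15, x_2* = 22.0157.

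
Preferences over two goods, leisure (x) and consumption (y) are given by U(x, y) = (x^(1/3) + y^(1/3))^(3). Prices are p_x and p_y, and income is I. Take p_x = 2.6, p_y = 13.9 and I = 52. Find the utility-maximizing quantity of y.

MU_x ∝ x^(-2/3), MU_y ∝ y^(-2/3), so MRS = (y/x)^(2/3) = p_x/p_y.
Hence y/x = (p_x/p_y)^(1/(2/3)), i.e. raised to the 1.5 power.
With the ratio pinned down, the budget gives x* = I/(p_x + p_y·(y/x)) and y* = (y/x)·x*.
Numerically y/x = 0.080898, so x* = 52/(2.6 + 13.9·0.080898) = 13.9617 and y* = 0.080898·13.9617 = 1.1295.

y* = 1.1295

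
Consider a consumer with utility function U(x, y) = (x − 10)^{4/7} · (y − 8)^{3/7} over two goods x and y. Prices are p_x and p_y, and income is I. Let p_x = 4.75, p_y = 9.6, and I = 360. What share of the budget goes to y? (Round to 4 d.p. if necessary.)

share on y = 0.4939

This is Cobb-Douglas in (x−10, y−8): tangency gives 4/7·p_y·(y−8) = 3/7·p_x·(x−10).
After buying the subsistence bundle (10, 8), a share 4/7 of the remaining income goes to x: x* = 10 + 4/7·(I − 10p_x − 8p_y)/p_x.
Discretionary income = 360 − 10·4.75 − 8·9.6 = 235.7; x* = 10 + 4/7·235.7/4.75 = 38.3549; y* = 8 + 3/7·235.7/9.6 = 18.5223.
Expenditure on y: 9.6·18.5223 = 177.8143; share = 0.4939.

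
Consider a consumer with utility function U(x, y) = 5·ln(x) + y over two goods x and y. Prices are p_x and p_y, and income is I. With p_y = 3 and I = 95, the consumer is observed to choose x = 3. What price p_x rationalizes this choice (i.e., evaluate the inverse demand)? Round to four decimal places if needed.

Set MRS = p_x/p_y: (5/x)/1 = p_x/p_y.
So x*(p_x,p_y) = 5·p_y/p_x, independent of income; and y* = (I − 5·p_y)/p_y.
Set x* = 3 in the demand function and solve for p_x: p_x = 5.

p_x = 5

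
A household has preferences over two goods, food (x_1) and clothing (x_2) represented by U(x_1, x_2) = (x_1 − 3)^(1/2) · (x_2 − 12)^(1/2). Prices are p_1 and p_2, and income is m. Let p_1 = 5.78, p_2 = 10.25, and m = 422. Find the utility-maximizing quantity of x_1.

x_1* = 27.3651

MRS = (x_2−12)/(x_1−3). Tangency with p_1/p_2 gives x_2−12 = (p_1/p_2)·(x_1−3).
Substituting into the budget: x_1* = 3 + 0.5·(m − 3·p_1 − 12·p_2)/p_1, and x_2* = 12 + 0.5·(…)/p_2.
Discretionary income = 422 − 3·5.78 − 12·10.25 = 281.66; x_1* = 3 + 0.5·281.66/5.78 = 27.3651.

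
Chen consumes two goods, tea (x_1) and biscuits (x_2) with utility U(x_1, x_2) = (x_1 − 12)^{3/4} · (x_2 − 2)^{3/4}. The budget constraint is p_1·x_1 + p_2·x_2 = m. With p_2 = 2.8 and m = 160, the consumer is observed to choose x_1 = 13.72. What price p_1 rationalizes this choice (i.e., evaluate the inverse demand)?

Let x_1' = x_1−12, x_2' = x_2−2. MRS = x_2'/x_1' = p_1/p_2.
After buying the subsistence bundle (12, 2), a share 0.5 of the remaining income goes to x_1: x_1* = 12 + 0.5·(m − 12p_1 − 2p_2)/p_1.
Set x_1* = 13.72 in the demand function and solve for p_1: p_1 = 10.

p_1 = 10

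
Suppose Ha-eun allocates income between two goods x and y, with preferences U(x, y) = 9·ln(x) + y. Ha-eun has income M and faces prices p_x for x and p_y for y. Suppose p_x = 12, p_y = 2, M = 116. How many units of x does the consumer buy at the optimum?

MU_x = 9/x, MU_y = 1. Tangency: 9/x = p_x/p_y.
So x*(p_x,p_y) = 9·p_y/p_x, independent of income; and y* = (M − 9·p_y)/p_y.
At the given prices: x* = 9·2/12 = 1.5.

x* = 1.5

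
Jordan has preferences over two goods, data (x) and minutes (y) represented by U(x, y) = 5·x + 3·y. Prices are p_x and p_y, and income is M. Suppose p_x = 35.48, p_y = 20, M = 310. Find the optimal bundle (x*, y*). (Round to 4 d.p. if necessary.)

Perfect substitutes: compare marginal utility per dollar. 5/p_x vs 3/p_y → 0.1409 vs 0.15.
y gives more utility per dollar, so spend all income on y: y* = M/p_y, x* = 0.
Numerically: x* = 0, y* = 15.5.

x* = 0, y* = 15.5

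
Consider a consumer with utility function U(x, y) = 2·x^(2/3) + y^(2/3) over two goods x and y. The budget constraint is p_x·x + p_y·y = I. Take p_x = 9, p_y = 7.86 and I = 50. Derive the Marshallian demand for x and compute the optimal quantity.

Numerically y/x = 0.187659, so x* = 50/(9 + 7.86·0.187659) = 4.7733.

x* = 4.7733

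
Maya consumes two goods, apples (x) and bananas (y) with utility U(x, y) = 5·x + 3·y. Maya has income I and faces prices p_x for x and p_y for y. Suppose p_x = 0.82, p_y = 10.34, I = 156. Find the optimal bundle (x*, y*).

Linear utility — the consumer picks whichever good has higher MU/price: 5/0.82 = 6.0976 vs 3/10.34 = 0.2901.
x gives more utility per dollar, so spend all income on x: x* = I/p_x, y* = 0.
Numerically: x* = 190.2439, y* = 0.

x* = 190.2439, y* = 0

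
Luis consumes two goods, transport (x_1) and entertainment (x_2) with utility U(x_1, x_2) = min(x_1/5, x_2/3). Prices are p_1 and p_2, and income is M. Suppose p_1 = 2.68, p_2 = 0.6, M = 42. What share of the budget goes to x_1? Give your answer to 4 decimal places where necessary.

share on x_1 = 0.8816

With perfect complements, no substitution: consume in ratio x_1:x_2 = 5:3.
Budget: p_1·x_1 + p_2·(3/5)·x_1 = M, so (5·p_1 + 3·p_2)·x_1 = 5·M.
Demand: x_1*(p_1,p_2,M) = 5·M/(5·p_1 + 3·p_2), x_2* = 3·M/(5·p_1 + 3·p_2).
Here 5·2.68 + 3·0.6 = 15.2, giving x_1* = 13.8158 and x_2* = 8.2895.
Expenditure on x_1: 2.68·13.8158 = 37.0263; share = 0.8816.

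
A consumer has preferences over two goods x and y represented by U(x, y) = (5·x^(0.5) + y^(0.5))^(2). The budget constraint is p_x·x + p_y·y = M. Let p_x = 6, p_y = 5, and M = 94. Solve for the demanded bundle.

x* = 14.9491, y* = 0.8611

Substitute y = (y/x)·x into the budget: x* = M/(p_x + p_y·(y/x)).
Numerically y/x = 0.0576, so x* = 94/(6 + 5·0.0576) = 14.9491 and y* = 0.0576·14.9491 = 0.8611.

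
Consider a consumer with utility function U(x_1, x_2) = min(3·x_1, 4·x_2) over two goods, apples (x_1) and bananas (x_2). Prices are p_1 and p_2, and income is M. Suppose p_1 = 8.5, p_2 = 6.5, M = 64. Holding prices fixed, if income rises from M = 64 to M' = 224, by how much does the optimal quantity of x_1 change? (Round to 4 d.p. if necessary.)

With perfect complements, no substitution: consume in ratio x_1:x_2 = 4:3.
Budget: p_1·x_1 + p_2·(3/4)·x_1 = M, so (4·p_1 + 3·p_2)·x_1 = 4·M.
Demand: x_1*(p_1,p_2,M) = 4·M/(4·p_1 + 3·p_2), x_2* = 3·M/(4·p_1 + 3·p_2).
Here 4·8.5 + 3·6.5 = 53.5, giving x_1* = 4.785.
At M' = 224: x_1* = 16.7477. Change: 16.7477 − 4.785 = 11.9626.

Δx_1* = 11.9626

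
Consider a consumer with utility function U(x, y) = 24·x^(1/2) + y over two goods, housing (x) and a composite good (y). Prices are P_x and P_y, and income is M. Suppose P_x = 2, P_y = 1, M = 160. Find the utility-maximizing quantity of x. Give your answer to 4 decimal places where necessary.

x* = 36

Set MRS = P_x/P_y: 12·x^(−1/2) = P_x/P_y.
Thus x* = (12·P_y/P_x)² — independent of M — with the rest of income spent on y.
Plugging in: x* = (12·1/2)² = 36.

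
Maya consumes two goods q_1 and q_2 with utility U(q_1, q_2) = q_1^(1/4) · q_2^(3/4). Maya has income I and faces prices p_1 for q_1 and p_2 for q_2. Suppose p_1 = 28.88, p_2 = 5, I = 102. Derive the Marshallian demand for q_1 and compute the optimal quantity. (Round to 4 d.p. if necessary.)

q_1* = 0.883

At p_1=28.88, p_2=5, I=102: q_1* = 0.25·102/28.88 = 0.883.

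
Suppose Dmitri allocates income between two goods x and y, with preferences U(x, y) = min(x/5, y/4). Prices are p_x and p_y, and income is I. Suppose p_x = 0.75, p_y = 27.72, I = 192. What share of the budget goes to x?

Leontief preferences: the optimum is at the kink where x/5 = y/4, i.e. y = (4/5)·x.
Budget: p_x·x + p_y·(4/5)·x = I, so (5·p_x + 4·p_y)·x = 5·I.
Demand: x*(p_x,p_y,I) = 5·I/(5·p_x + 4·p_y), y* = 4·I/(5·p_x + 4·p_y).
Here 5·0.75 + 4·27.72 = 114.63, giving x* = 8.3748 and y* = 6.6998.
Expenditure on x: 0.75·8.3748 = 6.2811; share = 0.0327.

share on x = 0.0327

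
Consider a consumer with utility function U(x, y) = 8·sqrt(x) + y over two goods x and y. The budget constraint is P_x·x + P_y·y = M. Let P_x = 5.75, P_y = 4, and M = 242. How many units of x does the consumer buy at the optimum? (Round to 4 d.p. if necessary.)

x* = 7.7429

MU_x = 4/√x, MU_y = 1. Tangency: 4/√x = P_x/P_y.
Thus x* = (4·P_y/P_x)² — independent of M — with the rest of income spent on y.
Plugging in: x* = (4·4/5.75)² = 7.7429.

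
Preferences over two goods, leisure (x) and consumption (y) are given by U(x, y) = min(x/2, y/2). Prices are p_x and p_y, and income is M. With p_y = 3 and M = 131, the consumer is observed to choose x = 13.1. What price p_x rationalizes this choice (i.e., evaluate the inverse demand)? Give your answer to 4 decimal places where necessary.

p_x = 7

With perfect complements, no substitution: consume in ratio x:y = 2:2.
Budget: p_x·x + p_y·x = M, so (2·p_x + 2·p_y)·x = 2·M.
Demand: x*(p_x,p_y,M) = 2·M/(2·p_x + 2·p_y), y* = 2·M/(2·p_x + 2·p_y).
Set x* = 13.1 in the demand function and solve for p_x: p_x = 7.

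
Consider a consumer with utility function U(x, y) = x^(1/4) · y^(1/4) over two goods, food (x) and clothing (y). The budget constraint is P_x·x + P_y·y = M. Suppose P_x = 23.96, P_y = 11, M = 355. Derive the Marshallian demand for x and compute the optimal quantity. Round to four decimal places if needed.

The MRS is y/x. Set MRS = P_x/P_y.
Rearranging, P_y·y = P_x·x. Substituting into the budget gives P_x·x·(1 + 1) = M.
Demand: x*(P_x,P_y,M) = 0.5·M/P_x and y* = 0.5·M/P_y.
At P_x=23.96, P_y=11, M=355: x* = 0.5·355/23.96 = 7.4082.

x* = 7.4082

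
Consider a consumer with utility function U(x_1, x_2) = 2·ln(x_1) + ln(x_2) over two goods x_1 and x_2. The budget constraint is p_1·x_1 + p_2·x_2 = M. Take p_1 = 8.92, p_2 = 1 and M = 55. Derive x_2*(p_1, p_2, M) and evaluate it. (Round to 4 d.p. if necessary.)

MU_x_1/MU_x_2 = (2·x_2)/(x_1); tangency sets this equal to p_1/p_2.
Rearranging, p_2·x_2 = (1/2)·p_1·x_1. Substituting into the budget gives p_1·x_1·(1 + (1/2)) = M.
Demand: x_1*(p_1,p_2,M) = 2/3·M/p_1 and x_2* = 1/3·M/p_2.
At p_1=8.92, p_2=1, M=55: x_2* = 1/3·55/1 = 18.3333.

x_2* = 18.3333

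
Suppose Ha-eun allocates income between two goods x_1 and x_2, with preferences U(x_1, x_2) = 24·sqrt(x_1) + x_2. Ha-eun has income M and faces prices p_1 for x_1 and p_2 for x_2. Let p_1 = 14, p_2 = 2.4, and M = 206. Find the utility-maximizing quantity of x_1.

Utility is quasi-linear in x_2; the FOC for x_1 is 12/√x_1 = p_1/p_2.
Solve: √x_1 = 12·p_2/p_1, so x_1*(p_1,p_2) = (12·p_2/p_1)², and x_2* = (M − p_1·x_1*)/p_2.
Plugging in: x_1* = (12·2.4/14)² = 4.2318.

x_1* = 4.2318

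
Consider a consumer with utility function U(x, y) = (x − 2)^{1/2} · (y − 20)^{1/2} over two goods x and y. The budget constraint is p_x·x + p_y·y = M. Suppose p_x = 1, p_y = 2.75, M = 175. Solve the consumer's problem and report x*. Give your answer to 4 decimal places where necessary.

x* = 61

Let x' = x−2, y' = y−20. MRS = y'/x' = p_x/p_y.
Substituting into the budget: x* = 2 + 0.5·(M − 2·p_x − 20·p_y)/p_x, and y* = 20 + 0.5·(…)/p_y.
Discretionary income = 175 − 2·1 − 20·2.75 = 118; x* = 2 + 0.5·118/1 = 61.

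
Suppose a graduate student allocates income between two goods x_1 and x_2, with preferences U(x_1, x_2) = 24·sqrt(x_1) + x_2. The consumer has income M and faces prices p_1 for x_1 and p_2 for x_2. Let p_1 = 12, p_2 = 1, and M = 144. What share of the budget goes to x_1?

share on x_1 = 0.0833

Set MRS = p_1/p_2: 12·x_1^(−1/2) = p_1/p_2.
Solve: √x_1 = 12·p_2/p_1, so x_1*(p_1,p_2) = (12·p_2/p_1)², and x_2* = (M − p_1·x_1*)/p_2.
Plugging in: x_1* = (12·1/12)² = 1, x_2* = 132.
Expenditure on x_1: 12·1 = 12; share = 0.0833.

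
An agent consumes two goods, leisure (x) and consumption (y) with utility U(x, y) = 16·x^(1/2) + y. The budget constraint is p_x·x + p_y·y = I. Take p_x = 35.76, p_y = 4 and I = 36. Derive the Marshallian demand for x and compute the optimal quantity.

x* = 0.8008

MU_x = 8/√x, MU_y = 1. Tangency: 8/√x = p_x/p_y.
Thus x* = (8·p_y/p_x)² — independent of I — with the rest of income spent on y.
Plugging in: x* = (8·4/35.76)² = 0.8008.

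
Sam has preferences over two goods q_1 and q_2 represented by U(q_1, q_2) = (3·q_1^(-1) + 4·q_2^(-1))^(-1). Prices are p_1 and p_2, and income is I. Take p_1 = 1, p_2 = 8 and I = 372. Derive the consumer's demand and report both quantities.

MU_q_1 ∝ 3·q_1^(-2), MU_q_2 ∝ 4·q_2^(-2), so MRS = (3/4)·(q_2/q_1)^(2) = p_1/p_2.
Solve for the ratio: q_2/q_1 = [(4/3)·p_1/p_2]^(0.5).
Substitute q_2 = (q_2/q_1)·q_1 into the budget: q_1* = I/(p_1 + p_2·(q_2/q_1)).
Numerically q_2/q_1 = 0.408248, so q_1* = 372/(1 + 8·0.408248) = 87.2014 and q_2* = 0.408248·87.2014 = 35.5998.

q_1* = 87.2014, q_2* = 35.5998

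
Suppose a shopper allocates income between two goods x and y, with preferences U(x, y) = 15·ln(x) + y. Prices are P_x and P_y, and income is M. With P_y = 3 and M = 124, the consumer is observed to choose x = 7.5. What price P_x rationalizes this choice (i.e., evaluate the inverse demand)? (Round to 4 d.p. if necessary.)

P_x = 6

MU_x = 15/x, MU_y = 1. Tangency: 15/x = P_x/P_y.
So x*(P_x,P_y) = 15·P_y/P_x, independent of income; and y* = (M − 15·P_y)/P_y.
Set x* = 7.5 in the demand function and solve for P_x: P_x = 6.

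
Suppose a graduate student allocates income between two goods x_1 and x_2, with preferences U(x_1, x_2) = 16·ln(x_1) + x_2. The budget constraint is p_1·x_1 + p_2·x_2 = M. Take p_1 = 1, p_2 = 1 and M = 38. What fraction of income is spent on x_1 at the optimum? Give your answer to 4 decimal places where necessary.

MU_x_1 = 16/x_1, MU_x_2 = 1. Tangency: 16/x_1 = p_1/p_2.
So x_1*(p_1,p_2) = 16·p_2/p_1, independent of income; and x_2* = (M − 16·p_2)/p_2.
At the given prices: x_1* = 16·1/1 = 16, and x_2* = 22.
Expenditure on x_1: 1·16 = 16; share = 0.4211.

share on x_1 = 0.4211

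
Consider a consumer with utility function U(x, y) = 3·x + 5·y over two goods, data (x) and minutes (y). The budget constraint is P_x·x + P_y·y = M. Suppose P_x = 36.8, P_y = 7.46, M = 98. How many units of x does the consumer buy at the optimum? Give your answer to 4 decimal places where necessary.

x* = 0

Linear utility — the consumer picks whichever good has higher MU/price: 3/36.8 = 0.0815 vs 5/7.46 = 0.6702.
y gives more utility per dollar, so spend all income on y: y* = M/P_y, x* = 0.
Numerically: x* = 0, y* = 13.1367.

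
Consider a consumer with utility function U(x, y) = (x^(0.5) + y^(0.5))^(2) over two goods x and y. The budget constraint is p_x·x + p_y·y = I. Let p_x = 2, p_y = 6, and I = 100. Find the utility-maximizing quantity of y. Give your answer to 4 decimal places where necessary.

MU_x ∝ x^(-0.5), MU_y ∝ y^(-0.5), so MRS = (y/x)^(0.5) = p_x/p_y.
Solve for the ratio: y/x = [p_x/p_y]^(2).
Substitute y = (y/x)·x into the budget: x* = I/(p_x + p_y·(y/x)).
Numerically y/x = 0.111111, so x* = 100/(2 + 6·0.111111) = 37.5 and y* = 0.111111·37.5 = 4.1667.

y* = 4.1667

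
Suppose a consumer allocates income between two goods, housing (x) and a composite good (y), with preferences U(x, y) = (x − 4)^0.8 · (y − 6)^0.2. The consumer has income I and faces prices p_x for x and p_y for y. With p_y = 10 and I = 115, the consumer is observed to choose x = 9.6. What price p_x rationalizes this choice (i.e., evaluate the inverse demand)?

p_x = 5

This is Cobb-Douglas in (x−4, y−6): tangency gives 0.8·p_y·(y−6) = 0.2·p_x·(x−4).
Substituting into the budget: x* = 4 + 0.8·(I − 4·p_x − 6·p_y)/p_x, and y* = 6 + 0.2·(…)/p_y.
Set x* = 9.6 in the demand function and solve for p_x: p_x = 5.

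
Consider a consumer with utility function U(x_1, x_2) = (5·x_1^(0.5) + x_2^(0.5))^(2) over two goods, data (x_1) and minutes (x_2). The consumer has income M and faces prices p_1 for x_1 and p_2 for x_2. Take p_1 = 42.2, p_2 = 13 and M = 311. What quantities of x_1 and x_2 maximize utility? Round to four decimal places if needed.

x_1* = 6.5227, x_2* = 2.7493

MU_x_1 ∝ 5·x_1^(-0.5), MU_x_2 ∝ x_2^(-0.5), so MRS = 5·(x_2/x_1)^(0.5) = p_1/p_2.
Solve for the ratio: x_2/x_1 = [(1/5)·p_1/p_2]^(2).
With the ratio pinned down, the budget gives x_1* = M/(p_1 + p_2·(x_2/x_1)) and x_2* = (x_2/x_1)·x_1*.
Numerically x_2/x_1 = 0.421501, so x_1* = 311/(42.2 + 13·0.421501) = 6.5227 and x_2* = 0.421501·6.5227 = 2.7493.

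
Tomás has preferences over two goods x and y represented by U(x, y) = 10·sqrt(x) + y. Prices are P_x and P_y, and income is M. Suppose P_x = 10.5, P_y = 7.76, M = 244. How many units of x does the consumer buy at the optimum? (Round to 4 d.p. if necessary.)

Set MRS = P_x/P_y: 5·x^(−1/2) = P_x/P_y.
Thus x* = (5·P_y/P_x)² — independent of M — with the rest of income spent on y.
Plugging in: x* = (5·7.76/10.5)² = 13.6548.

x* = 13.6548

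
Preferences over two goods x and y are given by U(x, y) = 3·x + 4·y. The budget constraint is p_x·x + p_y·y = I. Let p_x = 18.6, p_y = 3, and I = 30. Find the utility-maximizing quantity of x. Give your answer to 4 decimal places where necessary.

x* = 0

y gives more utility per dollar, so spend all income on y: y* = I/p_y, x* = 0.
Numerically: x* = 0, y* = 10.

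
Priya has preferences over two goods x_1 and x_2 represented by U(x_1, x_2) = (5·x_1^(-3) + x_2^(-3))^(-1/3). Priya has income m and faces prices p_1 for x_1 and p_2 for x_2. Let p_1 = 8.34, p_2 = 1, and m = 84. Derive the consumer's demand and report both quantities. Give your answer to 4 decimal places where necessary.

x_1* = 8.8641, x_2* = 10.0736

MU_x_1 ∝ 5·x_1^(-4), MU_x_2 ∝ x_2^(-4), so MRS = 5·(x_2/x_1)^(4) = p_1/p_2.
Hence x_2/x_1 = ((1/5)·p_1/p_2)^(1/(4)), i.e. raised to the 0.25 power.
With the ratio pinned down, the budget gives x_1* = m/(p_1 + p_2·(x_2/x_1)) and x_2* = (x_2/x_1)·x_1*.
Numerically x_2/x_1 = 1.136447, so x_1* = 84/(8.34 + 1·1.136447) = 8.8641 and x_2* = 1.136447·8.8641 = 10.0736.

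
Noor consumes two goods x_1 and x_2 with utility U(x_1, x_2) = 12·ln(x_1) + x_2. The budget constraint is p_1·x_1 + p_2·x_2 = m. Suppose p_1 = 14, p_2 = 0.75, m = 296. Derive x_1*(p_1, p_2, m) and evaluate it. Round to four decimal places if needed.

x_1* = 0.6429

MU_x_1 = 12/x_1, MU_x_2 = 1. Tangency: 12/x_1 = p_1/p_2.
So x_1*(p_1,p_2) = 12·p_2/p_1, independent of income; and x_2* = (m − 12·p_2)/p_2.
At the given prices: x_1* = 12·0.75/14 = 0.6429.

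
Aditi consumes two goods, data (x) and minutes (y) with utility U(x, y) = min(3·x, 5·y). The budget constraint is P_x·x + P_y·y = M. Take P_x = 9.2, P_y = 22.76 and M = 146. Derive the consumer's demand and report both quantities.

Leontief preferences: the optimum is at the kink where x/5 = y/3, i.e. y = (3/5)·x.
Budget: P_x·x + P_y·(3/5)·x = M, so (5·P_x + 3·P_y)·x = 5·M.
Demand: x*(P_x,P_y,M) = 5·M/(5·P_x + 3·P_y), y* = 3·M/(5·P_x + 3·P_y).
Here 5·9.2 + 3·22.76 = 114.28, giving x* = 6.3878 and y* = 3.8327.

x* = 6.3878, y* = 3.8327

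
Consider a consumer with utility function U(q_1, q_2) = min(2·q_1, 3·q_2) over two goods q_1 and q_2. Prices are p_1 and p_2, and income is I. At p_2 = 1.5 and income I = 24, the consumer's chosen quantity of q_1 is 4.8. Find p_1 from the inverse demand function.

With perfect complements, no substitution: consume in ratio q_1:q_2 = 3:2.
Budget: p_1·q_1 + p_2·(2/3)·q_1 = I, so (3·p_1 + 2·p_2)·q_1 = 3·I.
Demand: q_1*(p_1,p_2,I) = 3·I/(3·p_1 + 2·p_2), q_2* = 2·I/(3·p_1 + 2·p_2).
Set q_1* = 4.8 in the demand function and solve for p_1: p_1 = 4.

p_1 = 4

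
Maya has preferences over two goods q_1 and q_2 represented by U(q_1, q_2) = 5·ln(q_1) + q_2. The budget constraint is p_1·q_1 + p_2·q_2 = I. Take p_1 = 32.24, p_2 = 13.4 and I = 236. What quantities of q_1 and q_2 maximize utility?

q_1* = 2.0782, q_2* = 12.6119

Set MRS = p_1/p_2: (5/q_1)/1 = p_1/p_2.
So q_1*(p_1,p_2) = 5·p_2/p_1, independent of income; and q_2* = (I − 5·p_2)/p_2.
At the given prices: q_1* = 5·13.4/32.24 = 2.0782, and q_2* = 12.6119.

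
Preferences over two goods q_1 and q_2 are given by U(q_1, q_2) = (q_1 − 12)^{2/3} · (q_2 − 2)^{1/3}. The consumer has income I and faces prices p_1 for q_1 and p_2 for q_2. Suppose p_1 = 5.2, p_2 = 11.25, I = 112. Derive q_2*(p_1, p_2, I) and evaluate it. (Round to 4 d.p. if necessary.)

MRS = 2·(q_2−2)/(q_1−12). Tangency with p_1/p_2 gives q_2−2 = (1/2)·(p_1/p_2)·(q_1−12).
After buying the subsistence bundle (12, 2), a share 2/3 of the remaining income goes to q_1: q_1* = 12 + 2/3·(I − 12p_1 − 2p_2)/p_1.
Discretionary income = 112 − 12·5.2 − 2·11.25 = 27.1; q_2* = 2 + 1/3·27.1/11.25 = 2.803.

q_2* = 2.803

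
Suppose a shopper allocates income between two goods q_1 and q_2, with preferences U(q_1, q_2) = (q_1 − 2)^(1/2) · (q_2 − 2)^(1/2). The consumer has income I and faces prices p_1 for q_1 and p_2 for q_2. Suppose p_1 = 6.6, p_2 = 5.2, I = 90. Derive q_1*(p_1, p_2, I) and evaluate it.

After buying the subsistence bundle (2, 2), a share 0.5 of the remaining income goes to q_1: q_1* = 2 + 0.5·(I − 2p_1 − 2p_2)/p_1.
Discretionary income = 90 − 2·6.6 − 2·5.2 = 66.4; q_1* = 2 + 0.5·66.4/6.6 = 7.0303.

q_1* = 7.0303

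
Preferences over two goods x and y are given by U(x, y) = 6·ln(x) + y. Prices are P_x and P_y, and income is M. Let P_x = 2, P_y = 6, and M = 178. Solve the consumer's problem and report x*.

x* = 18

MU_x = 6/x, MU_y = 1. Tangency: 6/x = P_x/P_y.
So x*(P_x,P_y) = 6·P_y/P_x, independent of income; and y* = (M − 6·P_y)/P_y.
At the given prices: x* = 6·6/2 = 18.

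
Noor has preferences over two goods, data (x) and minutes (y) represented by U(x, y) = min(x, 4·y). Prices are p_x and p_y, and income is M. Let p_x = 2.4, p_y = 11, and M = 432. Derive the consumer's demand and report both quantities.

x* = 83.8835, y* = 20.9709

With perfect complements, no substitution: consume in ratio x:y = 4:1.
Budget: p_x·x + p_y·(1/4)·x = M, so (4·p_x + p_y)·x = 4·M.
Demand: x*(p_x,p_y,M) = 4·M/(4·p_x + p_y), y* = M/(4·p_x + p_y).
Here 4·2.4 + 11 = 20.6, giving x* = 83.8835 and y* = 20.9709.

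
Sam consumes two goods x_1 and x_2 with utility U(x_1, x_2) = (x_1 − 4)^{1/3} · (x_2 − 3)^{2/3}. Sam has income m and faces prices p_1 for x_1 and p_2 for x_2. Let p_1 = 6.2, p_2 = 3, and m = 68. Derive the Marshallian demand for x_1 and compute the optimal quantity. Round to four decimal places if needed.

This is Cobb-Douglas in (x_1−4, x_2−3): tangency gives 1/3·p_2·(x_2−3) = 2/3·p_1·(x_1−4).
After buying the subsistence bundle (4, 3), a share 1/3 of the remaining income goes to x_1: x_1* = 4 + 1/3·(m − 4p_1 − 3p_2)/p_1.
Discretionary income = 68 − 4·6.2 − 3·3 = 34.2; x_1* = 4 + 1/3·34.2/6.2 = 5.8387.

x_1* = 5.8387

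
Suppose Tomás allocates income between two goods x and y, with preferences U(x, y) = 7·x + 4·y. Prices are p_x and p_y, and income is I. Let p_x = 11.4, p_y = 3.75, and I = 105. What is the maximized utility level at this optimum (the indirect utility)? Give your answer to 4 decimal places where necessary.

V = 112

Perfect substitutes: compare marginal utility per dollar. 7/p_x vs 4/p_y → 0.614 vs 1.0667.
y gives more utility per dollar, so spend all income on y: y* = I/p_y, x* = 0.
Numerically: x* = 0, y* = 28.
Utility at the optimum: U(0, 28) = 112.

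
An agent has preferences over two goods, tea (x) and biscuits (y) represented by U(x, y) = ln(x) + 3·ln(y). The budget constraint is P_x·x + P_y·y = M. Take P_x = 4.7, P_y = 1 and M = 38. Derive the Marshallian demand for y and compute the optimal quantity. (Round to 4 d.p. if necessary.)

y* = 28.5

Tangency: MRS = (1/3)·y/x = P_x/P_y.
Rearranging, P_y·y = 3·P_x·x. Substituting into the budget gives P_x·x·(1 + 3) = M.
Demand: x*(P_x,P_y,M) = 0.25·M/P_x and y* = 0.75·M/P_y.
At P_x=4.7, P_y=1, M=38: y* = 0.75·38/1 = 28.5.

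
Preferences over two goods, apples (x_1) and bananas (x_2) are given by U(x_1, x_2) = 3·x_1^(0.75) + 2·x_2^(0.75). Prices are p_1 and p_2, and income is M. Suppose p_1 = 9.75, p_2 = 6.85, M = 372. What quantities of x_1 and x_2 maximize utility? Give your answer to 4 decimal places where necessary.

x_1* = 24.3079, x_2* = 19.7078

MRS = MU_x_1/MU_x_2 = (3/2)·(x_2/x_1)^(0.25). Set equal to p_1/p_2.
Solve for the ratio: x_2/x_1 = [(2/3)·p_1/p_2]^(4).
With the ratio pinned down, the budget gives x_1* = M/(p_1 + p_2·(x_2/x_1)) and x_2* = (x_2/x_1)·x_1*.
Numerically x_2/x_1 = 0.810758, so x_1* = 372/(9.75 + 6.85·0.810758) = 24.3079 and x_2* = 0.810758·24.3079 = 19.7078.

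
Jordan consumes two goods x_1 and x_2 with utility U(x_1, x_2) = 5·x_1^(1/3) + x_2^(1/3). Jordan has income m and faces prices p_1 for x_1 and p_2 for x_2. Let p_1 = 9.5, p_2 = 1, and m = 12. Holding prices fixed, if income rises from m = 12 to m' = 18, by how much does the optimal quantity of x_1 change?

Δx_1* = 0.4951

With the ratio pinned down, the budget gives x_1* = m/(p_1 + p_2·(x_2/x_1)) and x_2* = (x_2/x_1)·x_1*.
Numerically x_2/x_1 = 2.618969, so x_1* = 12/(9.5 + 1·2.618969) = 0.9902.
At m' = 18: x_1* = 1.4853. Change: 1.4853 − 0.9902 = 0.4951.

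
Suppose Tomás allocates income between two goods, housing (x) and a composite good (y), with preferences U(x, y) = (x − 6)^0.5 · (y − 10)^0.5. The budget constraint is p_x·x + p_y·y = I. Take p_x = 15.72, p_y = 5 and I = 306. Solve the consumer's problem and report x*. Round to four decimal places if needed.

x* = 11.1425

MRS = (y−10)/(x−6). Tangency with p_x/p_y gives y−10 = (p_x/p_y)·(x−6).
After buying the subsistence bundle (6, 10), a share 0.5 of the remaining income goes to x: x* = 6 + 0.5·(I − 6p_x − 10p_y)/p_x.
Discretionary income = 306 − 6·15.72 − 10·5 = 161.68; x* = 6 + 0.5·161.68/15.72 = 11.1425.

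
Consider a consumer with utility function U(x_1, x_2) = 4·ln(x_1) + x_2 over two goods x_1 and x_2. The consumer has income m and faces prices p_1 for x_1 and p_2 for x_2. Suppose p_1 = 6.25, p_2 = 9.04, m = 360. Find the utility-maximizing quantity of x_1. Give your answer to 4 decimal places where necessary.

x_1* = 5.7856

MU_x_1 = 4/x_1, MU_x_2 = 1. Tangency: 4/x_1 = p_1/p_2.
So x_1*(p_1,p_2) = 4·p_2/p_1, independent of income; and x_2* = (m − 4·p_2)/p_2.
At the given prices: x_1* = 4·9.04/6.25 = 5.7856.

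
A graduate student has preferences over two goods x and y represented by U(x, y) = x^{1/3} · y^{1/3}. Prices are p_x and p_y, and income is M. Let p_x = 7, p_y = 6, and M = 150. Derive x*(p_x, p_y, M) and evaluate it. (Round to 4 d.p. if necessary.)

The MRS is y/x. Set MRS = p_x/p_y.
So 1/3·p_y·y = 1/3·p_x·x; combined with the budget, a share 0.5 of income goes to x.
Demand: x*(p_x,p_y,M) = 0.5·M/p_x and y* = 0.5·M/p_y.
At p_x=7, p_y=6, M=150: x* = 0.5·150/7 = 10.7143.

x* = 10.7143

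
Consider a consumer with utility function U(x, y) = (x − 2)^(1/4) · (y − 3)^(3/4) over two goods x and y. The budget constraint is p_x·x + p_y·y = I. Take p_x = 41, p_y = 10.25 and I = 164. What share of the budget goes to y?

This is Cobb-Douglas in (x−2, y−3): tangency gives 0.25·p_y·(y−3) = 0.75·p_x·(x−2).
Substituting into the budget: x* = 2 + 0.25·(I − 2·p_x − 3·p_y)/p_x, and y* = 3 + 0.75·(…)/p_y.
Discretionary income = 164 − 2·41 − 3·10.25 = 51.25; x* = 2 + 0.25·51.25/41 = 2.3125; y* = 3 + 0.75·51.25/10.25 = 6.75.
Expenditure on y: 10.25·6.75 = 69.1875; share = 0.4219.

share on y = 0.4219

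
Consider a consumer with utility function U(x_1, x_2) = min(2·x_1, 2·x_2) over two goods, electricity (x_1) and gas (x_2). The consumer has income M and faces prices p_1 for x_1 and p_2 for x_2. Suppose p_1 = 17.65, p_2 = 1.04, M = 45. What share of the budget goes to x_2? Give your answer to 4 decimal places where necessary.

share on x_2 = 0.0556

Demand: x_1*(p_1,p_2,M) = 2·M/(2·p_1 + 2·p_2), x_2* = 2·M/(2·p_1 + 2·p_2).
Here 2·17.65 + 2·1.04 = 37.38, giving x_1* = 2.4077 and x_2* = 2.4077.
Expenditure on x_2: 1.04·2.4077 = 2.504; share = 0.0556.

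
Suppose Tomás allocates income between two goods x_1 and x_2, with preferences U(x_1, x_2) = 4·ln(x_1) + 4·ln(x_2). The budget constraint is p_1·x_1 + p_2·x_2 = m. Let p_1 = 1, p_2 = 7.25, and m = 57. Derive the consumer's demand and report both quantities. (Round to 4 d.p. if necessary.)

x_1* = 28.5, x_2* = 3.931

The MRS is x_2/x_1. Set MRS = p_1/p_2.
So 4·p_2·x_2 = 4·p_1·x_1; combined with the budget, a share 0.5 of income goes to x_1.
Demand: x_1*(p_1,p_2,m) = 0.5·m/p_1 and x_2* = 0.5·m/p_2.
At p_1=1, p_2=7.25, m=57: x_1* = 0.5·57/1 = 28.5, x_2* = 3.931.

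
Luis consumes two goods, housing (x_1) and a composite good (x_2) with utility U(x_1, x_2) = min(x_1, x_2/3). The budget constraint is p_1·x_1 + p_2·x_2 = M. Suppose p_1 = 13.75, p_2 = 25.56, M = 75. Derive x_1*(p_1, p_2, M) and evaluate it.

x_1* = 0.8294

Leontief preferences: the optimum is at the kink where x_1/1 = x_2/3, i.e. x_2 = 3·x_1.
Budget: p_1·x_1 + p_2·3·x_1 = M, so (p_1 + 3·p_2)·x_1 = M.
Demand: x_1*(p_1,p_2,M) = M/(p_1 + 3·p_2), x_2* = 3·M/(p_1 + 3·p_2).
Here 13.75 + 3·25.56 = 90.43, giving x_1* = 0.8294.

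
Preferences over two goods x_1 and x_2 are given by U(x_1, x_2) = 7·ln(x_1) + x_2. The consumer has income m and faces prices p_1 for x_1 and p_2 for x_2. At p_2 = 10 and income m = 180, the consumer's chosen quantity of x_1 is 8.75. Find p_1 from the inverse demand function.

p_1 = 8

MU_x_1 = 7/x_1, MU_x_2 = 1. Tangency: 7/x_1 = p_1/p_2.
So x_1*(p_1,p_2) = 7·p_2/p_1, independent of income; and x_2* = (m − 7·p_2)/p_2.
Set x_1* = 8.75 in the demand function and solve for p_1: p_1 = 8.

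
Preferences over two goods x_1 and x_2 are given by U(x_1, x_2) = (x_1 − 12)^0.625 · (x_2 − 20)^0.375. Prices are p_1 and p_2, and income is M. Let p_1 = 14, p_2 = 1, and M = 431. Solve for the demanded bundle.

Let x_1' = x_1−12, x_2' = x_2−20. MRS = (5/3)·x_2'/x_1' = p_1/p_2.
After buying the subsistence bundle (12, 20), a share 0.625 of the remaining income goes to x_1: x_1* = 12 + 0.625·(M − 12p_1 − 20p_2)/p_1.
Discretionary income = 431 − 12·14 − 20·1 = 243; x_1* = 12 + 0.625·243/14 = 22.8482; x_2* = 20 + 0.375·243/1 = 111.125.

x_1* = 22.8482, x_2* = 111.125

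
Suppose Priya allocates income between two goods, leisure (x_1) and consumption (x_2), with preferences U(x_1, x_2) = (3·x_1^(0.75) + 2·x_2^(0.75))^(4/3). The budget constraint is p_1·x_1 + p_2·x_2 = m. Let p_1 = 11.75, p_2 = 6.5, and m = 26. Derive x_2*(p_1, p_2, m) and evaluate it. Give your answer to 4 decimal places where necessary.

From the CES first-order condition, (3/2)·(x_2/x_1)^(0.25) = p_1/p_2.
Hence x_2/x_1 = ((2/3)·p_1/p_2)^(1/(0.25)), i.e. raised to the 4 power.
With the ratio pinned down, the budget gives x_1* = m/(p_1 + p_2·(x_2/x_1)) and x_2* = (x_2/x_1)·x_1*.
Numerically x_2/x_1 = 2.109274, so x_1* = 26/(11.75 + 6.5·2.109274) = 1.0212 and x_2* = 2.109274·1.0212 = 2.154.

x_2* = 2.154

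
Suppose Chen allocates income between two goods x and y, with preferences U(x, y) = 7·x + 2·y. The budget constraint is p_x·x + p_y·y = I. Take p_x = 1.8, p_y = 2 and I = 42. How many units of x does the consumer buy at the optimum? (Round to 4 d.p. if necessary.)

x* = 23.3333

Linear utility — the consumer picks whichever good has higher MU/price: 7/1.8 = 3.8889 vs 2/2 = 1.
x gives more utility per dollar, so spend all income on x: x* = I/p_x, y* = 0.
Numerically: x* = 23.3333, y* = 0.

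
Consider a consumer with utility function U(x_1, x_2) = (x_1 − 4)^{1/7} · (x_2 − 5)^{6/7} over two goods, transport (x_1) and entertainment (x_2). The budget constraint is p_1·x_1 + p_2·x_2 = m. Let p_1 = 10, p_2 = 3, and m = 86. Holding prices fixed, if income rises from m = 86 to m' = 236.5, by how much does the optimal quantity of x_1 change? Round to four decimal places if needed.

This is Cobb-Douglas in (x_1−4, x_2−5): tangency gives 1/7·p_2·(x_2−5) = 6/7·p_1·(x_1−4).
Substituting into the budget: x_1* = 4 + 1/7·(m − 4·p_1 − 5·p_2)/p_1, and x_2* = 5 + 6/7·(…)/p_2.
Discretionary income = 86 − 4·10 − 5·3 = 31; x_1* = 4 + 1/7·31/10 = 4.4429.
At m' = 236.5: x_1* = 6.5929. Change: 6.5929 − 4.4429 = 2.15.

Δx_1* = 2.15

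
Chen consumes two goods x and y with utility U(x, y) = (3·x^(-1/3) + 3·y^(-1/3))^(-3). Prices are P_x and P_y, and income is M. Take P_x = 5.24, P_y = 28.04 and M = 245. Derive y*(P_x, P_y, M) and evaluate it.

y* = 5.2715

MU_x ∝ 3·x^(-4/3), MU_y ∝ 3·y^(-4/3), so MRS = (y/x)^(4/3) = P_x/P_y.
Hence y/x = (P_x/P_y)^(1/(4/3)), i.e. raised to the 0.75 power.
Substitute y = (y/x)·x into the budget: x* = M/(P_x + P_y·(y/x)).
Numerically y/x = 0.284227, so x* = 245/(5.24 + 28.04·0.284227) = 18.547 and y* = 0.284227·18.547 = 5.2715.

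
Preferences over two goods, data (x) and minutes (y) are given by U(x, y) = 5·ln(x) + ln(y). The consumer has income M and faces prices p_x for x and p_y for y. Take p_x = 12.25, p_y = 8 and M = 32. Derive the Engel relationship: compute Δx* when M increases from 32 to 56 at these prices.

The MRS is 5·y/x. Set MRS = p_x/p_y.
Rearranging, p_y·y = (1/5)·p_x·x. Substituting into the budget gives p_x·x·(1 + (1/5)) = M.
Demand: x*(p_x,p_y,M) = 5/6·M/p_x and y* = 1/6·M/p_y.
At p_x=12.25, p_y=8, M=32: x* = 5/6·32/12.25 = 2.1769.
At M' = 56: x* = 3.8095. Change: 3.8095 − 2.1769 = 1.6327.

Δx* = 1.6327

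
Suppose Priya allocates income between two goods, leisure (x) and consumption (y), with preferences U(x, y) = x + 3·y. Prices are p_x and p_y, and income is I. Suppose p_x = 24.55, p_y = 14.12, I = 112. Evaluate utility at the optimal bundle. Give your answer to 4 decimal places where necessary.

Linear utility — the consumer picks whichever good has higher MU/price: 1/24.55 = 0.0407 vs 3/14.12 = 0.2125.
y gives more utility per dollar, so spend all income on y: y* = I/p_y, x* = 0.
Numerically: x* = 0, y* = 7.932.
Utility at the optimum: U(0, 7.932) = 23.796.

V = 23.796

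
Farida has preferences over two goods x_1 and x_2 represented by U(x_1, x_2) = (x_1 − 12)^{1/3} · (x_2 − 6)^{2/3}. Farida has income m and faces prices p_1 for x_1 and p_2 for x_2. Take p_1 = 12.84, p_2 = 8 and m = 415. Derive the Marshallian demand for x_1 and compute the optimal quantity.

This is Cobb-Douglas in (x_1−12, x_2−6): tangency gives 1/3·p_2·(x_2−6) = 2/3·p_1·(x_1−12).
After buying the subsistence bundle (12, 6), a share 1/3 of the remaining income goes to x_1: x_1* = 12 + 1/3·(m − 12p_1 − 6p_2)/p_1.
Discretionary income = 415 − 12·12.84 − 6·8 = 212.92; x_1* = 12 + 1/3·212.92/12.84 = 17.5275.

x_1* = 17.5275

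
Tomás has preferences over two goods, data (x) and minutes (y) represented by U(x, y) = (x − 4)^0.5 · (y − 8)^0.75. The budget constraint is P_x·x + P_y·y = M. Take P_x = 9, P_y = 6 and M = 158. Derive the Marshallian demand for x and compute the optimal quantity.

x* = 7.2889

Let x' = x−4, y' = y−8. MRS = (2/3)·y'/x' = P_x/P_y.
After buying the subsistence bundle (4, 8), a share 0.4 of the remaining income goes to x: x* = 4 + 0.4·(M − 4P_x − 8P_y)/P_x.
Discretionary income = 158 − 4·9 − 8·6 = 74; x* = 4 + 0.4·74/9 = 7.2889.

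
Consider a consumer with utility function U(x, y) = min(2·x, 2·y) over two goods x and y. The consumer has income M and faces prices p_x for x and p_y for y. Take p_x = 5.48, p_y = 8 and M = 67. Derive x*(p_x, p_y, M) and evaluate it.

x* = 4.9703

With perfect complements, no substitution: consume in ratio x:y = 2:2.
Budget: p_x·x + p_y·x = M, so (2·p_x + 2·p_y)·x = 2·M.
Demand: x*(p_x,p_y,M) = 2·M/(2·p_x + 2·p_y), y* = 2·M/(2·p_x + 2·p_y).
Here 2·5.48 + 2·8 = 26.96, giving x* = 4.9703.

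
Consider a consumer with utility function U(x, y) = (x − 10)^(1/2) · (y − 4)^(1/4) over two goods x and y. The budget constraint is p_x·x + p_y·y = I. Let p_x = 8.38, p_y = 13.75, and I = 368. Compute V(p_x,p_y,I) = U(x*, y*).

V = 6.556

This is Cobb-Douglas in (x−10, y−4): tangency gives 0.5·p_y·(y−4) = 0.25·p_x·(x−10).
After buying the subsistence bundle (10, 4), a share 2/3 of the remaining income goes to x: x* = 10 + 2/3·(I − 10p_x − 4p_y)/p_x.
Discretionary income = 368 − 10·8.38 − 4·13.75 = 229.2; x* = 10 + 2/3·229.2/8.38 = 28.2339; y* = 4 + 1/3·229.2/13.75 = 9.5564.
Utility at the optimum: U(28.2339, 9.5564) = 6.556.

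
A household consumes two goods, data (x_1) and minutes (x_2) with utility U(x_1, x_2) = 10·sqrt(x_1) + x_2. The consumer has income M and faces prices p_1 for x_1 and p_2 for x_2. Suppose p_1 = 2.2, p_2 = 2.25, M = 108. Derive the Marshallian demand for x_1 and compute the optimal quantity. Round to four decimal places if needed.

x_1* = 26.1493

Plugging in: x_1* = (5·2.25/2.2)² = 26.1493.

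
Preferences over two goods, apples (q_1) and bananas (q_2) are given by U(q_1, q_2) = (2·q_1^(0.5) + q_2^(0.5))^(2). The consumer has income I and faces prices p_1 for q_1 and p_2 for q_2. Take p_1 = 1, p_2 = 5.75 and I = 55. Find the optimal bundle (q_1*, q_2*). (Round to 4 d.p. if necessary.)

q_1* = 52.7083, q_2* = 0.3986

Substitute q_2 = (q_2/q_1)·q_1 into the budget: q_1* = I/(p_1 + p_2·(q_2/q_1)).
Numerically q_2/q_1 = 0.007561, so q_1* = 55/(1 + 5.75·0.007561) = 52.7083 and q_2* = 0.007561·52.7083 = 0.3986.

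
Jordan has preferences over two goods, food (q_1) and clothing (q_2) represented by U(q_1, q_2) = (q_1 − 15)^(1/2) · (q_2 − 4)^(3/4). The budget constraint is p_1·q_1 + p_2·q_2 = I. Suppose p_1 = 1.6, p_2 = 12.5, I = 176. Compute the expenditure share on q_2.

share on q_2 = 0.6318

Let q_1' = q_1−15, q_2' = q_2−4. MRS = (2/3)·q_2'/q_1' = p_1/p_2.
After buying the subsistence bundle (15, 4), a share 0.4 of the remaining income goes to q_1: q_1* = 15 + 0.4·(I − 15p_1 − 4p_2)/p_1.
Discretionary income = 176 − 15·1.6 − 4·12.5 = 102; q_1* = 15 + 0.4·102/1.6 = 40.5; q_2* = 4 + 0.6·102/12.5 = 8.896.
Expenditure on q_2: 12.5·8.896 = 111.2; share = 0.6318.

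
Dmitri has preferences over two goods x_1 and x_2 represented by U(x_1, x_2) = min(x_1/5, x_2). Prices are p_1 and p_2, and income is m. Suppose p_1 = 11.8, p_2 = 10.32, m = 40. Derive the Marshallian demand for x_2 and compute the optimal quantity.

x_2* = 0.577

With perfect complements, no substitution: consume in ratio x_1:x_2 = 5:1.
Budget: p_1·x_1 + p_2·(1/5)·x_1 = m, so (5·p_1 + p_2)·x_1 = 5·m.
Demand: x_1*(p_1,p_2,m) = 5·m/(5·p_1 + p_2), x_2* = m/(5·p_1 + p_2).
Here 5·11.8 + 10.32 = 69.32, giving x_2* = 0.577.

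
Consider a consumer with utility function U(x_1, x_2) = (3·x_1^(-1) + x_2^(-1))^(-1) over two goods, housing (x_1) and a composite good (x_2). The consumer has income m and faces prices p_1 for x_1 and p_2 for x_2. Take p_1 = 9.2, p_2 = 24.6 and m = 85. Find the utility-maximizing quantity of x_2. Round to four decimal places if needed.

x_2* = 1.678

From the CES first-order condition, 3·(x_2/x_1)^(2) = p_1/p_2.
Solve for the ratio: x_2/x_1 = [(1/3)·p_1/p_2]^(0.5).
With the ratio pinned down, the budget gives x_1* = m/(p_1 + p_2·(x_2/x_1)) and x_2* = (x_2/x_1)·x_1*.
Numerically x_2/x_1 = 0.353074, so x_1* = 85/(9.2 + 24.6·0.353074) = 4.7524 and x_2* = 0.353074·4.7524 = 1.678.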